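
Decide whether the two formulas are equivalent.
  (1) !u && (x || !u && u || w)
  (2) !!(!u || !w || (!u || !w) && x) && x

E1: !u && (x || !u && u || w)
    = !u && (x || w)   [complement / identity]
E2: !!(!u || !w || (!u || !w) && x) && x
    = !!(!u || !w) && x   [absorption]
    = (!u || !w) && x   [double negation]
These differ: at u=0, w=1, x=0, E1 = 1 but E2 = 0.

No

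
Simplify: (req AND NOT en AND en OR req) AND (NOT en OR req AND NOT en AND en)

req AND NOT en

(req AND NOT en AND en OR req) AND (NOT en OR req AND NOT en AND en)
= req AND NOT en AND en OR req AND NOT en   [distribution]
= req AND (NOT en AND en OR NOT en)   [distribution]
= req AND NOT en   [complement / identity]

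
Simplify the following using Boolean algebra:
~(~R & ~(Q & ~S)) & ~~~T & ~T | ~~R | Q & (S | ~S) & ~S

R | Q & ~S

~(~R & ~(Q & ~S)) & ~~~T & ~T | ~~R | Q & (S | ~S) & ~S
= ~(~R & ~(Q & ~S)) & ~T & ~T | ~~R | Q & (S | ~S) & ~S   — double negation
= ~(~R & ~(Q & ~S)) & ~T & ~T | R | Q & (S | ~S) & ~S   — double negation
= ~(~R & ~(Q & ~S)) & ~T & ~T | R | Q & ~S   — complement / identity
= (R | Q & ~S) & ~T & ~T | R | Q & ~S   — De Morgan
= (R | Q & ~S) & ~T | R | Q & ~S   — idempotence
= R | Q & ~S   — absorption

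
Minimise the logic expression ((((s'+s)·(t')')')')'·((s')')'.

((((s'+s)·(t')')')')'·((s')')'
= ((s'+s)·(t')')'·((s')')'
= ((t')')'·((s')')'
= ((t')')'·s'
= t'·s'

t'·s'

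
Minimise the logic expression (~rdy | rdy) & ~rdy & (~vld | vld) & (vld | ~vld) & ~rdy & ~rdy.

(~rdy | rdy) & ~rdy & (~vld | vld) & (vld | ~vld) & ~rdy & ~rdy
= (~rdy | rdy) & ~rdy & (vld | ~vld) & ~rdy & ~rdy   [complement / identity]
= ~rdy & (vld | ~vld) & ~rdy & ~rdy   [complement / identity]
= ~rdy & (vld | ~vld) & ~rdy   [idempotence]
= ~rdy & ~rdy   [complement / identity]
= ~rdy   [idempotence]

~rdy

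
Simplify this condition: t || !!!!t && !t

t || !!!!t && !t
= t || !!t && !t
= t || t && !t
= t

t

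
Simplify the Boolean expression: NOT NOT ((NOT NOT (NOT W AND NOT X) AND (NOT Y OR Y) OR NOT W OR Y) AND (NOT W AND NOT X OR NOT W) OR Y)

NOT W OR Y

NOT NOT ((NOT NOT (NOT W AND NOT X) AND (NOT Y OR Y) OR NOT W OR Y) AND (NOT W AND NOT X OR NOT W) OR Y)
= NOT NOT ((NOT W AND NOT X AND (NOT Y OR Y) OR NOT W OR Y) AND (NOT W AND NOT X OR NOT W) OR Y)
= NOT NOT ((NOT W AND NOT X OR NOT W OR Y) AND (NOT W AND NOT X OR NOT W) OR Y)
= NOT NOT (NOT W AND NOT X OR NOT W OR Y)
= NOT NOT (NOT W OR Y)
= NOT W OR Y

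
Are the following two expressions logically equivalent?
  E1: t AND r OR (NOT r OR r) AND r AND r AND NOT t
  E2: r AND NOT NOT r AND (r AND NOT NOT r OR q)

Yes

E1: t AND r OR (NOT r OR r) AND r AND r AND NOT t
    = t AND r OR r AND r AND NOT t   — complement / identity
    = t AND r OR r AND NOT t   — idempotence
    = r   — distribution
E2: r AND NOT NOT r AND (r AND NOT NOT r OR q)
    = r AND NOT NOT r   — absorption
    = r AND r   — double negation
    = r   — idempotence
Both reduce to r, so they are equivalent.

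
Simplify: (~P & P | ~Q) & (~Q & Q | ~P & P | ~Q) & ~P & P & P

(~P & P | ~Q) & (~Q & Q | ~P & P | ~Q) & ~P & P & P
= (~P & P | ~Q) & (~P & P | ~Q) & ~P & P & P   [complement / identity]
= (~P & P | ~Q) & ~P & P & P   [idempotence]
= (~P & P | ~Q) & ~P & P   [idempotence]
= ~P & P   [absorption]
= 0   [complement]

0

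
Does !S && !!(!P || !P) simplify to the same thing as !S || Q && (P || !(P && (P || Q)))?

No

E1: !S && !!(!P || !P)
    = !S && !!!P   — idempotence
    = !S && !P   — double negation
E2: !S || Q && (P || !(P && (P || Q)))
    = !S || Q && (P || !P)   — absorption
    = !S || Q   — complement / identity
These differ: at P=1, Q=0, S=0, E1 = 0 but E2 = 1.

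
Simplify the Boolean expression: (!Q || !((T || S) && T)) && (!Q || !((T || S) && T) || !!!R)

!Q || !T

(!Q || !((T || S) && T)) && (!Q || !((T || S) && T) || !!!R)
= (!Q || !((T || S) && T)) && (!Q || !((T || S) && T) || !R)   (double negation)
= !Q || !((T || S) && T)   (absorption)
= !Q || !T   (absorption)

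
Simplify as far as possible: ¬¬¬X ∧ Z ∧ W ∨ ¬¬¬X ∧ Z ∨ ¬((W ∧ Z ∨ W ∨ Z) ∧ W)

¬¬¬X ∧ Z ∧ W ∨ ¬¬¬X ∧ Z ∨ ¬((W ∧ Z ∨ W ∨ Z) ∧ W)
= ¬¬¬X ∧ Z ∧ W ∨ ¬¬¬X ∧ Z ∨ ¬((W ∨ Z) ∧ W)
= ¬¬¬X ∧ Z ∧ W ∨ ¬¬¬X ∧ Z ∨ ¬W
= ¬¬¬X ∧ Z ∨ ¬W
= ¬X ∧ Z ∨ ¬W

¬X ∧ Z ∨ ¬W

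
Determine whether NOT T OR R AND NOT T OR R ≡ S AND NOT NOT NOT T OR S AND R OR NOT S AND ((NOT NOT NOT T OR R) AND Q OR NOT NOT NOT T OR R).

Yes

E1: NOT T OR R AND NOT T OR R
    = NOT T OR R   — absorption
E2: S AND NOT NOT NOT T OR S AND R OR NOT S AND ((NOT NOT NOT T OR R) AND Q OR NOT NOT NOT T OR R)
    = S AND (NOT NOT NOT T OR R) OR NOT S AND ((NOT NOT NOT T OR R) AND Q OR NOT NOT NOT T OR R)   — distribution
    = S AND (NOT NOT NOT T OR R) OR NOT S AND (NOT NOT NOT T OR R)   — absorption
    = NOT NOT NOT T OR R   — distribution
    = NOT T OR R   — double negation
Both reduce to NOT T OR R, so they are equivalent.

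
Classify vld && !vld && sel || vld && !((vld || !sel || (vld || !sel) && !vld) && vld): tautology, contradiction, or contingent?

vld && !vld && sel || vld && !((vld || !sel || (vld || !sel) && !vld) && vld)
= vld && !vld && sel || vld && !((vld || !sel) && vld)   (absorption)
= vld && !vld && sel || vld && !vld   (absorption)
= vld && !vld   (absorption)
= false   (complement)

contradiction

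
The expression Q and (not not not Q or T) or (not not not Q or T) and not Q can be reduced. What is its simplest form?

not Q or T

Q and (not not not Q or T) or (not not not Q or T) and not Q
= not not not Q or T   (distribution)
= not Q or T   (double negation)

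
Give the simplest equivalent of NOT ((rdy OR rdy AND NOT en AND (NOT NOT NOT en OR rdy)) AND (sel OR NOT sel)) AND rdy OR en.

NOT ((rdy OR rdy AND NOT en AND (NOT NOT NOT en OR rdy)) AND (sel OR NOT sel)) AND rdy OR en
= NOT ((rdy OR rdy AND NOT en AND (NOT en OR rdy)) AND (sel OR NOT sel)) AND rdy OR en
= NOT ((rdy OR rdy AND NOT en) AND (sel OR NOT sel)) AND rdy OR en
= NOT (rdy AND (sel OR NOT sel)) AND rdy OR en
= NOT rdy AND rdy OR en
= en

en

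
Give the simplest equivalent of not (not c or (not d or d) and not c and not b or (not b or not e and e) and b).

not (not c or (not d or d) and not c and not b or (not b or not e and e) and b)
= not (not c or (not d or d) and not c and not b or not b and b)   (complement / identity)
= not (not c or (not d or d) and not c and not b)   (complement / identity)
= not (not c or not c and not b)   (complement / identity)
= not not c   (absorption)
= c   (double negation)

c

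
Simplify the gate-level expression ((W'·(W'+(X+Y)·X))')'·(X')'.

((W'·(W'+(X+Y)·X))')'·(X')'
= W'·(W'+(X+Y)·X)·(X')'   (double negation)
= W'·(W'+(X+Y)·X)·X   (double negation)
= W'·(W'+X)·X   (absorption)
= W'·X   (absorption)

W'·X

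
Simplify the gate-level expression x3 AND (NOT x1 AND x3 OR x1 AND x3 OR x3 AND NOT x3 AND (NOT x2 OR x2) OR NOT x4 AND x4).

x3

x3 AND (NOT x1 AND x3 OR x1 AND x3 OR x3 AND NOT x3 AND (NOT x2 OR x2) OR NOT x4 AND x4)
= x3 AND (NOT x1 AND x3 OR x1 AND x3 OR x3 AND NOT x3 OR NOT x4 AND x4)   [complement / identity]
= x3 AND (NOT x1 AND x3 OR x1 AND x3 OR x3 AND NOT x3)   [complement / identity]
= x3 AND (x3 OR x3 AND NOT x3)   [distribution]
= x3 AND x3   [complement / identity]
= x3   [idempotence]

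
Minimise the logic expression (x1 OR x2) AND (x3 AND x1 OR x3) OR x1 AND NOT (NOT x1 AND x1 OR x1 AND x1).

(x1 OR x2) AND x3

(x1 OR x2) AND (x3 AND x1 OR x3) OR x1 AND NOT (NOT x1 AND x1 OR x1 AND x1)
= (x1 OR x2) AND (x3 AND x1 OR x3) OR x1 AND NOT x1   [distribution]
= (x1 OR x2) AND (x3 AND x1 OR x3)   [complement / identity]
= (x1 OR x2) AND x3   [absorption]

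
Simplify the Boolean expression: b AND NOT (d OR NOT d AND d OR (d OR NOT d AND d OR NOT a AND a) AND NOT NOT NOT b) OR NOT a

b AND NOT (d OR NOT d AND d OR (d OR NOT d AND d OR NOT a AND a) AND NOT NOT NOT b) OR NOT a
= b AND NOT (d OR NOT d AND d OR (d OR NOT d AND d OR NOT a AND a) AND NOT b) OR NOT a   — double negation
= b AND NOT (d OR NOT d AND d OR (d OR NOT d AND d) AND NOT b) OR NOT a   — complement / identity
= b AND NOT (d OR NOT d AND d) OR NOT a   — absorption
= b AND NOT d OR NOT a   — complement / identity

b AND NOT d OR NOT a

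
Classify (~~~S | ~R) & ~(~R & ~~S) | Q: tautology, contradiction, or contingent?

(~~~S | ~R) & ~(~R & ~~S) | Q
= (~S | ~R) & ~(~R & ~~S) | Q   [double negation]
= (~S | ~R) & (R | ~S) | Q   [De Morgan]
= ~S | ~R & R | Q   [distribution]
= ~S | Q   [complement / identity]
This depends on Q, S, so it is not a constant.

contingent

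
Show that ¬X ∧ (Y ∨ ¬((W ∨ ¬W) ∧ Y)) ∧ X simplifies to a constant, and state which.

False

¬X ∧ (Y ∨ ¬((W ∨ ¬W) ∧ Y)) ∧ X
= ¬X ∧ (Y ∨ ¬Y) ∧ X   [complement / identity]
= ¬X ∧ X   [complement / identity]
= False   [complement]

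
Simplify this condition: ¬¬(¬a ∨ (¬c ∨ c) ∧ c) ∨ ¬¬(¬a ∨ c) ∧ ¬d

¬a ∨ c

¬¬(¬a ∨ (¬c ∨ c) ∧ c) ∨ ¬¬(¬a ∨ c) ∧ ¬d
= ¬¬(¬a ∨ c) ∨ ¬¬(¬a ∨ c) ∧ ¬d
= ¬¬(¬a ∨ c)
= ¬a ∨ c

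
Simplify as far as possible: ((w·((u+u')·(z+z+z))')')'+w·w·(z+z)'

w·z'

((w·((u+u')·(z+z+z))')')'+w·w·(z+z)'
= ((w·(z+z+z)')')'+w·w·(z+z)'   (complement / identity)
= w·(z+z+z)'+w·w·(z+z)'   (double negation)
= w·(z+z+z)'+w·(z+z)'   (idempotence)
= w·(z+z)'+w·(z+z)'   (idempotence)
= w·(z+z)'   (idempotence)
= w·z'   (idempotence)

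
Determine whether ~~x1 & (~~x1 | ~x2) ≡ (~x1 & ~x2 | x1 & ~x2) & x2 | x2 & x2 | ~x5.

No

E1: ~~x1 & (~~x1 | ~x2)
    = ~~x1
    = x1
E2: (~x1 & ~x2 | x1 & ~x2) & x2 | x2 & x2 | ~x5
    = ~x2 & x2 | x2 & x2 | ~x5
    = x2 | ~x5
These differ: at x1=0, x2=1, x5=0, E1 = 0 but E2 = 1.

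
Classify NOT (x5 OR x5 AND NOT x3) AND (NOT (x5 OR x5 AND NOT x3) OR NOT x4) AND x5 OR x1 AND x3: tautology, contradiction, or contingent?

contingent

NOT (x5 OR x5 AND NOT x3) AND (NOT (x5 OR x5 AND NOT x3) OR NOT x4) AND x5 OR x1 AND x3
= NOT (x5 OR x5 AND NOT x3) AND x5 OR x1 AND x3
= NOT x5 AND x5 OR x1 AND x3
= x1 AND x3
This depends on x1, x3, so it is not a constant.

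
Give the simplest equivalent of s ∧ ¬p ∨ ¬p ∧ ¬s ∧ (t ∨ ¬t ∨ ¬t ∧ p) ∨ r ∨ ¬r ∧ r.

¬p ∨ r

s ∧ ¬p ∨ ¬p ∧ ¬s ∧ (t ∨ ¬t ∨ ¬t ∧ p) ∨ r ∨ ¬r ∧ r
= s ∧ ¬p ∨ ¬p ∧ ¬s ∧ (t ∨ ¬t ∨ ¬t ∧ p) ∨ r   [complement / identity]
= s ∧ ¬p ∨ ¬p ∧ ¬s ∧ (t ∨ ¬t) ∨ r   [absorption]
= s ∧ ¬p ∨ ¬p ∧ ¬s ∨ r   [complement / identity]
= ¬p ∨ r   [distribution]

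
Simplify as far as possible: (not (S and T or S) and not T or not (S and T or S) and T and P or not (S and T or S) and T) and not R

(not (S and T or S) and not T or not (S and T or S) and T and P or not (S and T or S) and T) and not R
= (not (S and T or S) and not T or not (S and T or S) and T) and not R   — absorption
= not (S and T or S) and not R   — distribution
= not S and not R   — absorption

not S and not R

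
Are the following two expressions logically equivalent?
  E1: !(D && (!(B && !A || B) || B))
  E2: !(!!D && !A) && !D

E1: !(D && (!(B && !A || B) || B))
    = !(D && (!B || B))   [absorption]
    = !D   [complement / identity]
E2: !(!!D && !A) && !D
    = (!D || A) && !D   [De Morgan]
    = !D   [absorption]
Both reduce to !D, so they are equivalent.

Yes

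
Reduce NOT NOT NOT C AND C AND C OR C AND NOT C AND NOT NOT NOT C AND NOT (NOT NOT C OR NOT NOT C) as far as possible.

FALSE

NOT NOT NOT C AND C AND C OR C AND NOT C AND NOT NOT NOT C AND NOT (NOT NOT C OR NOT NOT C)
= NOT NOT NOT C AND C AND C OR C AND NOT C AND NOT NOT NOT C AND NOT NOT NOT C
= NOT NOT NOT C AND C AND C OR C AND NOT C AND NOT NOT NOT C
= NOT NOT NOT C AND (C AND C OR C AND NOT C)
= NOT NOT NOT C AND C
= NOT C AND C
= FALSE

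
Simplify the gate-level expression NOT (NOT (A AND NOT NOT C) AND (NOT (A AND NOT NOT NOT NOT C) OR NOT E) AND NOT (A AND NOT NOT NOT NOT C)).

A AND C

NOT (NOT (A AND NOT NOT C) AND (NOT (A AND NOT NOT NOT NOT C) OR NOT E) AND NOT (A AND NOT NOT NOT NOT C))
= NOT (NOT (A AND NOT NOT C) AND NOT (A AND NOT NOT NOT NOT C))   — absorption
= NOT (NOT (A AND NOT NOT C) AND NOT (A AND NOT NOT C))   — double negation
= A AND NOT NOT C OR A AND NOT NOT C   — De Morgan
= A AND NOT NOT C   — idempotence
= A AND C   — double negation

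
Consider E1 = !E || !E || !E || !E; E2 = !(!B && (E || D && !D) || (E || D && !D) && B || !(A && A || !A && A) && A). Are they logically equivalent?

E1: !E || !E || !E || !E
    = !E || !E
    = !E
E2: !(!B && (E || D && !D) || (E || D && !D) && B || !(A && A || !A && A) && A)
    = !(E || D && !D || !(A && A || !A && A) && A)
    = !(E || D && !D || !A && A)
    = !(E || D && !D)
    = !E
Both reduce to !E, so they are equivalent.

Yes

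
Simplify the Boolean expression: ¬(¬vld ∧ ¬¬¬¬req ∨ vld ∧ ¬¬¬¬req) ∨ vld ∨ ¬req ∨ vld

¬(¬vld ∧ ¬¬¬¬req ∨ vld ∧ ¬¬¬¬req) ∨ vld ∨ ¬req ∨ vld
= ¬¬¬¬¬req ∨ vld ∨ ¬req ∨ vld
= ¬¬¬req ∨ vld ∨ ¬req ∨ vld
= ¬req ∨ vld ∨ ¬req ∨ vld
= ¬req ∨ vld

¬req ∨ vld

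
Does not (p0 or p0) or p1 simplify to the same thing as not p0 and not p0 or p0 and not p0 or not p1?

No

E1: not (p0 or p0) or p1
    = not p0 or p1   — idempotence
E2: not p0 and not p0 or p0 and not p0 or not p1
    = not p0 or not p1   — distribution
These differ: at p0=1, p1=0, E1 = 0 but E2 = 1.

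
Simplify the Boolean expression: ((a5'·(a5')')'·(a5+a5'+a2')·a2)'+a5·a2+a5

a2'+a5

((a5'·(a5')')'·(a5+a5'+a2')·a2)'+a5·a2+a5
= ((a5'·(a5')')'·(a5+a5'+a2')·a2)'+a5
= ((a5+a5')·(a5+a5'+a2')·a2)'+a5
= ((a5+a5')·a2)'+a5
= a2'+a5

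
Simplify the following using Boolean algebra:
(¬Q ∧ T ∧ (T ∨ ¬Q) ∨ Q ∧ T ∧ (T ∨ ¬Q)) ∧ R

T ∧ R

(¬Q ∧ T ∧ (T ∨ ¬Q) ∨ Q ∧ T ∧ (T ∨ ¬Q)) ∧ R
= T ∧ (T ∨ ¬Q) ∧ R   — distribution
= T ∧ R   — absorption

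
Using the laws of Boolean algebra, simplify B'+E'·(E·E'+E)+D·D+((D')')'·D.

B'+D

B'+E'·(E·E'+E)+D·D+((D')')'·D
= B'+E'·E+D·D+((D')')'·D
= B'+E'·E+D·D+D'·D
= B'+D·D+D'·D
= B'+D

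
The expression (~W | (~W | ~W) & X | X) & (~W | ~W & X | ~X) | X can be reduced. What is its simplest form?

~W | X

(~W | (~W | ~W) & X | X) & (~W | ~W & X | ~X) | X
= (~W | ~W & X | X) & (~W | ~W & X | ~X) | X   [idempotence]
= ~W | ~W & X | X & ~X | X   [distribution]
= ~W | ~W & X | X   [complement / identity]
= ~W | X   [absorption]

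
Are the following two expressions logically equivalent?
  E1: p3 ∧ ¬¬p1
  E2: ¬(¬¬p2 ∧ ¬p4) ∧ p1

No

E1: p3 ∧ ¬¬p1
    = p3 ∧ p1
E2: ¬(¬¬p2 ∧ ¬p4) ∧ p1
    = (¬p2 ∨ p4) ∧ p1
These differ: at p1=1, p2=0, p3=0, p4=1, E1 = 0 but E2 = 1.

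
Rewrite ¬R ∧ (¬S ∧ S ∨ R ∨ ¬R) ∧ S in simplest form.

¬R ∧ (¬S ∧ S ∨ R ∨ ¬R) ∧ S
= ¬R ∧ (R ∨ ¬R) ∧ S   — complement / identity
= ¬R ∧ S   — complement / identity

¬R ∧ S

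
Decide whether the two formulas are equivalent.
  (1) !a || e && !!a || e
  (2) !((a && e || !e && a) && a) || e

E1: !a || e && !!a || e
    = !a || e && a || e   (double negation)
    = !a || e   (absorption)
E2: !((a && e || !e && a) && a) || e
    = !(a && a) || e   (distribution)
    = !a || e   (idempotence)
Both reduce to !a || e, so they are equivalent.

Yes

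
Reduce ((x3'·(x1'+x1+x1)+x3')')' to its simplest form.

((x3'·(x1'+x1+x1)+x3')')'
= ((x3'·(x1'+x1)+x3')')'   [idempotence]
= ((x3'+x3')')'   [complement / identity]
= (x3·x3)'   [De Morgan]
= x3'   [idempotence]

x3'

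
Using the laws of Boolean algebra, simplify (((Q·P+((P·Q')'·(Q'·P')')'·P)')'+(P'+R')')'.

P'

(((Q·P+((P·Q')'·(Q'·P')')'·P)')'+(P'+R')')'
= (((Q·P+(P·Q'+Q'·P')·P)')'+(P'+R')')'   — De Morgan
= (((Q·P+Q'·P)')'+(P'+R')')'   — distribution
= ((P')'+(P'+R')')'   — distribution
= P'·(P'+R')   — De Morgan
= P'   — absorption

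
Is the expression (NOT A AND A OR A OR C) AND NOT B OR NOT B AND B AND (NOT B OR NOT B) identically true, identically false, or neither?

neither

(NOT A AND A OR A OR C) AND NOT B OR NOT B AND B AND (NOT B OR NOT B)
= (A OR C) AND NOT B OR NOT B AND B AND (NOT B OR NOT B)   [complement / identity]
= (A OR C OR B AND (NOT B OR NOT B)) AND NOT B   [distribution]
= (A OR C OR B AND NOT B) AND NOT B   [idempotence]
= (A OR C) AND NOT B   [complement / identity]
This depends on A, B, C, so it is not a constant.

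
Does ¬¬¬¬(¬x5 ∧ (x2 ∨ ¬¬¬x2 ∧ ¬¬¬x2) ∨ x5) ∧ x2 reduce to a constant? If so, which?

no

¬¬¬¬(¬x5 ∧ (x2 ∨ ¬¬¬x2 ∧ ¬¬¬x2) ∨ x5) ∧ x2
= ¬¬(¬x5 ∧ (x2 ∨ ¬¬¬x2 ∧ ¬¬¬x2) ∨ x5) ∧ x2   (double negation)
= (¬x5 ∧ (x2 ∨ ¬¬¬x2 ∧ ¬¬¬x2) ∨ x5) ∧ x2   (double negation)
= (¬x5 ∧ (x2 ∨ ¬¬¬x2) ∨ x5) ∧ x2   (idempotence)
= (¬x5 ∧ (x2 ∨ ¬x2) ∨ x5) ∧ x2   (double negation)
= (¬x5 ∨ x5) ∧ x2   (complement / identity)
= x2   (complement / identity)
This depends on x2, so it is not a constant.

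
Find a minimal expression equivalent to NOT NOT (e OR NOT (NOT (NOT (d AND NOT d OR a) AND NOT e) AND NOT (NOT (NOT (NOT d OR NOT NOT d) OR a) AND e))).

e OR NOT a

NOT NOT (e OR NOT (NOT (NOT (d AND NOT d OR a) AND NOT e) AND NOT (NOT (NOT (NOT d OR NOT NOT d) OR a) AND e)))
= NOT NOT (e OR NOT (NOT (NOT (d AND NOT d OR a) AND NOT e) AND NOT (NOT (d AND NOT d OR a) AND e)))   (De Morgan)
= NOT NOT (e OR NOT (d AND NOT d OR a) AND NOT e OR NOT (d AND NOT d OR a) AND e)   (De Morgan)
= NOT NOT (e OR NOT (d AND NOT d OR a))   (distribution)
= NOT NOT (e OR NOT a)   (complement / identity)
= e OR NOT a   (double negation)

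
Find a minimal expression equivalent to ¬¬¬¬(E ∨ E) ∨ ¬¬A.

E ∨ A

¬¬¬¬(E ∨ E) ∨ ¬¬A
= ¬¬(E ∨ E) ∨ ¬¬A
= E ∨ E ∨ ¬¬A
= E ∨ E ∨ A
= E ∨ A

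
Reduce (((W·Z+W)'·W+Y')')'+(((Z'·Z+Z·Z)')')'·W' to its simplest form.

(((W·Z+W)'·W+Y')')'+(((Z'·Z+Z·Z)')')'·W'
= (((W·Z+W)'·W+Y')')'+((Z')')'·W'
= (W·Z+W)'·W+Y'+((Z')')'·W'
= W'·W+Y'+((Z')')'·W'
= Y'+((Z')')'·W'
= Y'+Z'·W'

Y'+Z'·W'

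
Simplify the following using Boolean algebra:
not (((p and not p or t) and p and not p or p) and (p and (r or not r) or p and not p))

not p

not (((p and not p or t) and p and not p or p) and (p and (r or not r) or p and not p))
= not ((p and not p or p) and (p and (r or not r) or p and not p))
= not ((p and not p or p) and (p or p and not p))
= not (p and not p or p and p)
= not p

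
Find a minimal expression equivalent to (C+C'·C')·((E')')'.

(C+C'·C')·((E')')'
= (C+C'·C')·E'   — double negation
= (C+C')·E'   — idempotence
= E'   — complement / identity

E'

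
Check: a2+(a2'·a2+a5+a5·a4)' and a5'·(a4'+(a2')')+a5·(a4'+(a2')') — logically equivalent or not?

E1: a2+(a2'·a2+a5+a5·a4)'
    = a2+(a5+a5·a4)'
    = a2+a5'
E2: a5'·(a4'+(a2')')+a5·(a4'+(a2')')
    = a4'+(a2')'
    = a4'+a2
These differ: at a2=0, a4=0, a5=1, E1 = 0 but E2 = 1.

No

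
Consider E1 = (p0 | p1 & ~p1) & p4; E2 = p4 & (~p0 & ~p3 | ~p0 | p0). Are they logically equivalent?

E1: (p0 | p1 & ~p1) & p4
    = p0 & p4   — complement / identity
E2: p4 & (~p0 & ~p3 | ~p0 | p0)
    = p4 & (~p0 | p0)   — absorption
    = p4   — complement / identity
These differ: at p0=0, p1=0, p3=0, p4=1, E1 = 0 but E2 = 1.

No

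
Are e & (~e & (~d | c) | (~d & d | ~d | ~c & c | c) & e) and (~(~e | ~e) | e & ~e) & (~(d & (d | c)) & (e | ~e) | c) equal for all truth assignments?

Yes

E1: e & (~e & (~d | c) | (~d & d | ~d | ~c & c | c) & e)
    = e & (~e & (~d | c) | (~d | ~c & c | c) & e)   [complement / identity]
    = e & (~e & (~d | c) | (~d | c) & e)   [complement / identity]
    = e & (~d | c)   [distribution]
E2: (~(~e | ~e) | e & ~e) & (~(d & (d | c)) & (e | ~e) | c)
    = (e & e | e & ~e) & (~(d & (d | c)) & (e | ~e) | c)   [De Morgan]
    = (e & e | e & ~e) & (~(d & (d | c)) | c)   [complement / identity]
    = e & (~(d & (d | c)) | c)   [distribution]
    = e & (~d | c)   [absorption]
Both reduce to e & (~d | c), so they are equivalent.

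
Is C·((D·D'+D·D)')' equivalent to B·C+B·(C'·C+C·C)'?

No

E1: C·((D·D'+D·D)')'
    = C·(D·D'+D·D)   [double negation]
    = C·D   [distribution]
E2: B·C+B·(C'·C+C·C)'
    = B·C+B·C'   [distribution]
    = B   [distribution]
These differ: at B=1, C=0, D=1, E1 = 0 but E2 = 1.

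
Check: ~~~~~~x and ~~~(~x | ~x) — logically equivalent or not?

E1: ~~~~~~x
    = ~~~~x   — double negation
    = ~~x   — double negation
    = x   — double negation
E2: ~~~(~x | ~x)
    = ~(~x | ~x)   — double negation
    = x & x   — De Morgan
    = x   — idempotence
Both reduce to x, so they are equivalent.

Yes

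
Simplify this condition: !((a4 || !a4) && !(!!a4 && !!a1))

!((a4 || !a4) && !(!!a4 && !!a1))
= !!(!!a4 && !!a1)
= !(!a4 || !a1)
= a4 && a1

a4 && a1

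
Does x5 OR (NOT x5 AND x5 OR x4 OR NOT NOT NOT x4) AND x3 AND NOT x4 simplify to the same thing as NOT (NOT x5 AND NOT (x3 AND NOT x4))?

E1: x5 OR (NOT x5 AND x5 OR x4 OR NOT NOT NOT x4) AND x3 AND NOT x4
    = x5 OR (NOT x5 AND x5 OR x4 OR NOT x4) AND x3 AND NOT x4   — double negation
    = x5 OR (x4 OR NOT x4) AND x3 AND NOT x4   — complement / identity
    = x5 OR x3 AND NOT x4   — complement / identity
E2: NOT (NOT x5 AND NOT (x3 AND NOT x4))
    = x5 OR x3 AND NOT x4   — De Morgan
Both reduce to x5 OR x3 AND NOT x4, so they are equivalent.

Yes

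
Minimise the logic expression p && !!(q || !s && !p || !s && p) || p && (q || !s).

p && !!(q || !s && !p || !s && p) || p && (q || !s)
= p && (q || !s && !p || !s && p) || p && (q || !s)   — double negation
= p && (q || !s) || p && (q || !s)   — distribution
= p && (q || !s)   — idempotence

p && (q || !s)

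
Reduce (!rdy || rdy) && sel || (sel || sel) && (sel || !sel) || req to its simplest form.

(!rdy || rdy) && sel || (sel || sel) && (sel || !sel) || req
= (!rdy || rdy) && sel || sel && !sel || sel || req
= (!rdy || rdy) && sel || sel || req
= sel || sel || req
= sel || req

sel || req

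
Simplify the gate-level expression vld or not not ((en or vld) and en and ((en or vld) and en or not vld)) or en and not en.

vld or not not ((en or vld) and en and ((en or vld) and en or not vld)) or en and not en
= vld or not not ((en or vld) and en and ((en or vld) and en or not vld))   [complement / identity]
= vld or not not ((en or vld) and en)   [absorption]
= vld or not not en   [absorption]
= vld or en   [double negation]

vld or en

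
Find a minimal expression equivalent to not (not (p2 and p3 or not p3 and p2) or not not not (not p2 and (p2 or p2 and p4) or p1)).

not (not (p2 and p3 or not p3 and p2) or not not not (not p2 and (p2 or p2 and p4) or p1))
= not (not (p2 and p3 or not p3 and p2) or not (not p2 and (p2 or p2 and p4) or p1))   — double negation
= not (not p2 or not (not p2 and (p2 or p2 and p4) or p1))   — distribution
= not (not p2 or not (not p2 and p2 or p1))   — absorption
= not (not p2 or not p1)   — complement / identity
= p2 and p1   — De Morgan

p2 and p1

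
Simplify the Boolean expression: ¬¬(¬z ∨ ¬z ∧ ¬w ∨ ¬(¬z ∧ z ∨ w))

¬¬(¬z ∨ ¬z ∧ ¬w ∨ ¬(¬z ∧ z ∨ w))
= ¬z ∨ ¬z ∧ ¬w ∨ ¬(¬z ∧ z ∨ w)
= ¬z ∨ ¬z ∧ ¬w ∨ ¬w
= ¬z ∨ ¬w

¬z ∨ ¬w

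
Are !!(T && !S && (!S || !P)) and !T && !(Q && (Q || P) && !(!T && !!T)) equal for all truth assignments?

E1: !!(T && !S && (!S || !P))
    = !!(T && !S)   — absorption
    = T && !S   — double negation
E2: !T && !(Q && (Q || P) && !(!T && !!T))
    = !T && !(Q && (Q || P) && (T || !T))   — De Morgan
    = !T && !(Q && (T || !T))   — absorption
    = !T && !Q   — complement / identity
These differ: at P=0, Q=0, S=0, T=0, E1 = 0 but E2 = 1.

No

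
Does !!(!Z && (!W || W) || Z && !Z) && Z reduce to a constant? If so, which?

yes, False

!!(!Z && (!W || W) || Z && !Z) && Z
= !!(!Z || Z && !Z) && Z   (complement / identity)
= !!!Z && Z   (complement / identity)
= !Z && Z   (double negation)
= false   (complement)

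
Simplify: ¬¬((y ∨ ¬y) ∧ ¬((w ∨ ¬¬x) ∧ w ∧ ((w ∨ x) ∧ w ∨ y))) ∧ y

¬w ∧ y

¬¬((y ∨ ¬y) ∧ ¬((w ∨ ¬¬x) ∧ w ∧ ((w ∨ x) ∧ w ∨ y))) ∧ y
= ¬¬¬((w ∨ ¬¬x) ∧ w ∧ ((w ∨ x) ∧ w ∨ y)) ∧ y   — complement / identity
= ¬((w ∨ ¬¬x) ∧ w ∧ ((w ∨ x) ∧ w ∨ y)) ∧ y   — double negation
= ¬((w ∨ x) ∧ w ∧ ((w ∨ x) ∧ w ∨ y)) ∧ y   — double negation
= ¬((w ∨ x) ∧ w) ∧ y   — absorption
= ¬w ∧ y   — absorption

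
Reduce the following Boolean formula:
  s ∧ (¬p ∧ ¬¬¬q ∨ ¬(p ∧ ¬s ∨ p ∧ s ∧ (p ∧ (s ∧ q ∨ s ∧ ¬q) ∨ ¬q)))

s ∧ ¬p

s ∧ (¬p ∧ ¬¬¬q ∨ ¬(p ∧ ¬s ∨ p ∧ s ∧ (p ∧ (s ∧ q ∨ s ∧ ¬q) ∨ ¬q)))
= s ∧ (¬p ∧ ¬¬¬q ∨ ¬(p ∧ ¬s ∨ p ∧ s ∧ (p ∧ s ∨ ¬q)))   (distribution)
= s ∧ (¬p ∧ ¬¬¬q ∨ ¬(p ∧ ¬s ∨ p ∧ s))   (absorption)
= s ∧ (¬p ∧ ¬¬¬q ∨ ¬p)   (distribution)
= s ∧ (¬p ∧ ¬q ∨ ¬p)   (double negation)
= s ∧ ¬p   (absorption)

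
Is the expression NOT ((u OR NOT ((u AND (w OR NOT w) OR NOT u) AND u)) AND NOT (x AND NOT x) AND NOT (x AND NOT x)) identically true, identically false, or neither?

identically false

NOT ((u OR NOT ((u AND (w OR NOT w) OR NOT u) AND u)) AND NOT (x AND NOT x) AND NOT (x AND NOT x))
= NOT ((u OR NOT ((u OR NOT u) AND u)) AND NOT (x AND NOT x) AND NOT (x AND NOT x))   — complement / identity
= NOT ((u OR NOT u) AND NOT (x AND NOT x) AND NOT (x AND NOT x))   — complement / identity
= NOT (NOT (x AND NOT x) AND NOT (x AND NOT x))   — complement / identity
= x AND NOT x OR x AND NOT x   — De Morgan
= x AND NOT x   — complement / identity
= FALSE   — complement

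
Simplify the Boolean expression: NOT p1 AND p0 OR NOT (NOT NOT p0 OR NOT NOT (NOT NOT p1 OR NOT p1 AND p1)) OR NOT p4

NOT p1 OR NOT p4

NOT p1 AND p0 OR NOT (NOT NOT p0 OR NOT NOT (NOT NOT p1 OR NOT p1 AND p1)) OR NOT p4
= NOT p1 AND p0 OR NOT (NOT NOT p0 OR NOT NOT p1 OR NOT p1 AND p1) OR NOT p4   [double negation]
= NOT p1 AND p0 OR NOT (NOT NOT p0 OR NOT NOT p1) OR NOT p4   [complement / identity]
= NOT p1 AND p0 OR NOT p0 AND NOT p1 OR NOT p4   [De Morgan]
= NOT p1 OR NOT p4   [distribution]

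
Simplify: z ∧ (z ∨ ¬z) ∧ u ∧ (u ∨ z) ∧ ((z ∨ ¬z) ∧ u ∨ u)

z ∧ u

z ∧ (z ∨ ¬z) ∧ u ∧ (u ∨ z) ∧ ((z ∨ ¬z) ∧ u ∨ u)
= z ∧ (z ∨ ¬z) ∧ u ∧ ((z ∨ ¬z) ∧ u ∨ u)   [absorption]
= z ∧ (z ∨ ¬z) ∧ u   [absorption]
= z ∧ u   [complement / identity]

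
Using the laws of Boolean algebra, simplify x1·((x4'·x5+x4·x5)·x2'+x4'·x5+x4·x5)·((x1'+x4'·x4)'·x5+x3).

x1·((x4'·x5+x4·x5)·x2'+x4'·x5+x4·x5)·((x1'+x4'·x4)'·x5+x3)
= x1·(x4'·x5+x4·x5)·((x1'+x4'·x4)'·x5+x3)   [absorption]
= x1·(x4'·x5+x4·x5)·((x1')'·x5+x3)   [complement / identity]
= x1·x5·((x1')'·x5+x3)   [distribution]
= x1·x5·(x1·x5+x3)   [double negation]
= x1·x5   [absorption]

x1·x5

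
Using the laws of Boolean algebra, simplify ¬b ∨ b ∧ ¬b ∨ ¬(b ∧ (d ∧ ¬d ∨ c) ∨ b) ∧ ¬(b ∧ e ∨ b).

¬b

¬b ∨ b ∧ ¬b ∨ ¬(b ∧ (d ∧ ¬d ∨ c) ∨ b) ∧ ¬(b ∧ e ∨ b)
= ¬b ∨ b ∧ ¬b ∨ ¬(b ∧ c ∨ b) ∧ ¬(b ∧ e ∨ b)   [complement / identity]
= ¬b ∨ b ∧ ¬b ∨ ¬b ∧ ¬(b ∧ e ∨ b)   [absorption]
= ¬b ∨ b ∧ ¬b ∨ ¬b ∧ ¬b   [absorption]
= ¬b ∨ ¬b   [distribution]
= ¬b   [idempotence]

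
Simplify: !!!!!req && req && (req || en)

!!!!!req && req && (req || en)
= !!!req && req && (req || en)
= !!!req && req
= !req && req
= false

false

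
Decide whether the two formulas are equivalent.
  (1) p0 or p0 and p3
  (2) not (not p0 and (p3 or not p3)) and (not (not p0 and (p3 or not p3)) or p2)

Yes

E1: p0 or p0 and p3
    = p0
E2: not (not p0 and (p3 or not p3)) and (not (not p0 and (p3 or not p3)) or p2)
    = not (not p0 and (p3 or not p3))
    = not not p0
    = p0
Both reduce to p0, so they are equivalent.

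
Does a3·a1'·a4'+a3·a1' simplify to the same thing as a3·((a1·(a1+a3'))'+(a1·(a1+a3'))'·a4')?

E1: a3·a1'·a4'+a3·a1'
    = a3·a1'   [absorption]
E2: a3·((a1·(a1+a3'))'+(a1·(a1+a3'))'·a4')
    = a3·(a1·(a1+a3'))'   [absorption]
    = a3·a1'   [absorption]
Both reduce to a3·a1', so they are equivalent.

Yes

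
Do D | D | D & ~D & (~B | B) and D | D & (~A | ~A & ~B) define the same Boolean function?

E1: D | D | D & ~D & (~B | B)
    = D | D | D & ~D   (complement / identity)
    = D | D   (complement / identity)
    = D   (idempotence)
E2: D | D & (~A | ~A & ~B)
    = D | D & ~A   (absorption)
    = D   (absorption)
Both reduce to D, so they are equivalent.

Yes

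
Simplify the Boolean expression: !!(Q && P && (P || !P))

Q && P

!!(Q && P && (P || !P))
= Q && P && (P || !P)
= Q && P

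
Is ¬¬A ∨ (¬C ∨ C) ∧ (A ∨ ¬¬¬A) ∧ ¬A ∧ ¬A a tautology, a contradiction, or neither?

¬¬A ∨ (¬C ∨ C) ∧ (A ∨ ¬¬¬A) ∧ ¬A ∧ ¬A
= ¬¬A ∨ (A ∨ ¬¬¬A) ∧ ¬A ∧ ¬A   — complement / identity
= A ∨ (A ∨ ¬¬¬A) ∧ ¬A ∧ ¬A   — double negation
= A ∨ (A ∨ ¬A) ∧ ¬A ∧ ¬A   — double negation
= A ∨ ¬A ∧ ¬A   — complement / identity
= A ∨ ¬A   — idempotence
= True   — complement

tautology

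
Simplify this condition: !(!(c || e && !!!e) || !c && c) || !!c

!(!(c || e && !!!e) || !c && c) || !!c
= !(!(c || e && !e) || !c && c) || !!c
= !!(c || e && !e) || !!c
= !!c || !!c
= !!c
= c

c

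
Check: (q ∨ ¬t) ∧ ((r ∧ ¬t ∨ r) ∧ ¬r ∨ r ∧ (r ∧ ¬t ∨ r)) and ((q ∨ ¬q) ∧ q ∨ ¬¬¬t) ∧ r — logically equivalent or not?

Yes

E1: (q ∨ ¬t) ∧ ((r ∧ ¬t ∨ r) ∧ ¬r ∨ r ∧ (r ∧ ¬t ∨ r))
    = (q ∨ ¬t) ∧ (r ∧ ¬t ∨ r)   — distribution
    = (q ∨ ¬t) ∧ r   — absorption
E2: ((q ∨ ¬q) ∧ q ∨ ¬¬¬t) ∧ r
    = ((q ∨ ¬q) ∧ q ∨ ¬t) ∧ r   — double negation
    = (q ∨ ¬t) ∧ r   — complement / identity
Both reduce to (q ∨ ¬t) ∧ r, so they are equivalent.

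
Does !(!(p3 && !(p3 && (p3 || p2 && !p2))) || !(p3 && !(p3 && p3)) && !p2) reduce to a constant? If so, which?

!(!(p3 && !(p3 && (p3 || p2 && !p2))) || !(p3 && !(p3 && p3)) && !p2)
= !(!(p3 && !(p3 && p3)) || !(p3 && !(p3 && p3)) && !p2)   [complement / identity]
= !!(p3 && !(p3 && p3))   [absorption]
= p3 && !(p3 && p3)   [double negation]
= p3 && !p3   [idempotence]
= false   [complement]

yes, False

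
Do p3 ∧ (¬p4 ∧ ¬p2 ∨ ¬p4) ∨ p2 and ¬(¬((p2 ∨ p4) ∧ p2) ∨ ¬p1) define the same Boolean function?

E1: p3 ∧ (¬p4 ∧ ¬p2 ∨ ¬p4) ∨ p2
    = p3 ∧ ¬p4 ∨ p2   (absorption)
E2: ¬(¬((p2 ∨ p4) ∧ p2) ∨ ¬p1)
    = ¬(¬p2 ∨ ¬p1)   (absorption)
    = p2 ∧ p1   (De Morgan)
These differ: at p1=0, p2=1, p3=0, p4=0, E1 = 1 but E2 = 0.

No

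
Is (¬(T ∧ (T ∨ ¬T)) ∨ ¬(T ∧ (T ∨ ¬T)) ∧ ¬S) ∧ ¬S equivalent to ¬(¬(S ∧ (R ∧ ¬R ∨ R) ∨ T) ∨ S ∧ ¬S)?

E1: (¬(T ∧ (T ∨ ¬T)) ∨ ¬(T ∧ (T ∨ ¬T)) ∧ ¬S) ∧ ¬S
    = ¬(T ∧ (T ∨ ¬T)) ∧ ¬S   (absorption)
    = ¬T ∧ ¬S   (complement / identity)
E2: ¬(¬(S ∧ (R ∧ ¬R ∨ R) ∨ T) ∨ S ∧ ¬S)
    = ¬¬(S ∧ (R ∧ ¬R ∨ R) ∨ T)   (complement / identity)
    = ¬¬(S ∧ R ∨ T)   (complement / identity)
    = S ∧ R ∨ T   (double negation)
These differ: at R=1, S=0, T=1, E1 = 0 but E2 = 1.

No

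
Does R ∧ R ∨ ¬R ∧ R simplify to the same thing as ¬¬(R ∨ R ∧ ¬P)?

E1: R ∧ R ∨ ¬R ∧ R
    = R   [distribution]
E2: ¬¬(R ∨ R ∧ ¬P)
    = ¬¬R   [absorption]
    = R   [double negation]
Both reduce to R, so they are equivalent.

Yes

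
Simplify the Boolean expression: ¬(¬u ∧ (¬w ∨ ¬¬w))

¬(¬u ∧ (¬w ∨ ¬¬w))
= ¬(¬u ∧ (¬w ∨ w))   (double negation)
= ¬¬u   (complement / identity)
= u   (double negation)

u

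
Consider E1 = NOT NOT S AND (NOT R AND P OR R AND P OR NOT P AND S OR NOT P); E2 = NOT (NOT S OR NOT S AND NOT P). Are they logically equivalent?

Yes

E1: NOT NOT S AND (NOT R AND P OR R AND P OR NOT P AND S OR NOT P)
    = NOT NOT S AND (P OR NOT P AND S OR NOT P)
    = NOT NOT S AND (P OR NOT P)
    = NOT NOT S
    = S
E2: NOT (NOT S OR NOT S AND NOT P)
    = NOT NOT S
    = S
Both reduce to S, so they are equivalent.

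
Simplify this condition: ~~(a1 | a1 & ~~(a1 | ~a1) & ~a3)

~~(a1 | a1 & ~~(a1 | ~a1) & ~a3)
= ~~(a1 | a1 & (a1 | ~a1) & ~a3)   (double negation)
= ~~(a1 | a1 & ~a3)   (complement / identity)
= ~~a1   (absorption)
= a1   (double negation)

a1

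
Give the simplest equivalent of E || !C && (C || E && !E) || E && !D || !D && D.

E || !C && (C || E && !E) || E && !D || !D && D
= E || !C && C || E && !D || !D && D
= E || E && !D || !D && D
= E || !D && D
= E

E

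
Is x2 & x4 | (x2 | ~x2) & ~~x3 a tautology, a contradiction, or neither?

x2 & x4 | (x2 | ~x2) & ~~x3
= x2 & x4 | ~~x3   [complement / identity]
= x2 & x4 | x3   [double negation]
This depends on x2, x3, x4, so it is not a constant.

neither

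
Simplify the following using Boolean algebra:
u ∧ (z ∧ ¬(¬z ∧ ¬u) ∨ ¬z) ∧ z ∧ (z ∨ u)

u ∧ (z ∧ ¬(¬z ∧ ¬u) ∨ ¬z) ∧ z ∧ (z ∨ u)
= u ∧ (z ∧ (z ∨ u) ∨ ¬z) ∧ z ∧ (z ∨ u)
= u ∧ z ∧ (z ∨ u)
= u ∧ z

u ∧ z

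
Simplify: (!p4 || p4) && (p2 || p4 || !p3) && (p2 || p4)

(!p4 || p4) && (p2 || p4 || !p3) && (p2 || p4)
= (p2 || p4 || !p3) && (p2 || p4)
= p2 || p4

p2 || p4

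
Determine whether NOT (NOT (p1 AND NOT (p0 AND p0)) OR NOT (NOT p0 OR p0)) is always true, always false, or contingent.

contingent

NOT (NOT (p1 AND NOT (p0 AND p0)) OR NOT (NOT p0 OR p0))
= p1 AND NOT (p0 AND p0) AND (NOT p0 OR p0)   [De Morgan]
= p1 AND NOT (p0 AND p0)   [complement / identity]
= p1 AND NOT p0   [idempotence]
This depends on p0, p1, so it is not a constant.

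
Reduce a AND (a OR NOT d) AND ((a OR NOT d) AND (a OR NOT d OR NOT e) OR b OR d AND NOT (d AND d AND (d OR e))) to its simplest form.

a

a AND (a OR NOT d) AND ((a OR NOT d) AND (a OR NOT d OR NOT e) OR b OR d AND NOT (d AND d AND (d OR e)))
= a AND (a OR NOT d) AND ((a OR NOT d) AND (a OR NOT d OR NOT e) OR b OR d AND NOT (d AND d))   — absorption
= a AND (a OR NOT d) AND (a OR NOT d OR b OR d AND NOT (d AND d))   — absorption
= a AND (a OR NOT d) AND (a OR NOT d OR b OR d AND NOT d)   — idempotence
= a AND (a OR NOT d) AND (a OR NOT d OR b)   — complement / identity
= a AND (a OR NOT d)   — absorption
= a   — absorption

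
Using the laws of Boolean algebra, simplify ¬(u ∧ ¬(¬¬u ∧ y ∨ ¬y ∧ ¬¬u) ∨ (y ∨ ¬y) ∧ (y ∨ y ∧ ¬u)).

¬y

¬(u ∧ ¬(¬¬u ∧ y ∨ ¬y ∧ ¬¬u) ∨ (y ∨ ¬y) ∧ (y ∨ y ∧ ¬u))
= ¬(u ∧ ¬(¬¬u ∧ y ∨ ¬y ∧ ¬¬u) ∨ (y ∨ ¬y) ∧ y)   — absorption
= ¬(u ∧ ¬¬¬u ∨ (y ∨ ¬y) ∧ y)   — distribution
= ¬(u ∧ ¬u ∨ (y ∨ ¬y) ∧ y)   — double negation
= ¬(u ∧ ¬u ∨ y)   — complement / identity
= ¬y   — complement / identity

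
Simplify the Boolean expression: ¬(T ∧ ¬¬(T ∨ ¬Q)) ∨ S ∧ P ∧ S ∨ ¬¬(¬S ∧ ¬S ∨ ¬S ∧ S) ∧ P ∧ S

¬T ∨ P ∧ S

¬(T ∧ ¬¬(T ∨ ¬Q)) ∨ S ∧ P ∧ S ∨ ¬¬(¬S ∧ ¬S ∨ ¬S ∧ S) ∧ P ∧ S
= ¬(T ∧ ¬¬(T ∨ ¬Q)) ∨ S ∧ P ∧ S ∨ ¬¬¬S ∧ P ∧ S
= ¬(T ∧ ¬¬(T ∨ ¬Q)) ∨ S ∧ P ∧ S ∨ ¬S ∧ P ∧ S
= ¬(T ∧ (T ∨ ¬Q)) ∨ S ∧ P ∧ S ∨ ¬S ∧ P ∧ S
= ¬(T ∧ (T ∨ ¬Q)) ∨ P ∧ S
= ¬T ∨ P ∧ S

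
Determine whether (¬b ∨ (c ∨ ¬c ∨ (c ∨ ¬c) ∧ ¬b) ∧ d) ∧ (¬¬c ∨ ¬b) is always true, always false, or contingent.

contingent

(¬b ∨ (c ∨ ¬c ∨ (c ∨ ¬c) ∧ ¬b) ∧ d) ∧ (¬¬c ∨ ¬b)
= (¬b ∨ (c ∨ ¬c ∨ (c ∨ ¬c) ∧ ¬b) ∧ d) ∧ (c ∨ ¬b)   — double negation
= (¬b ∨ (c ∨ ¬c) ∧ d) ∧ (c ∨ ¬b)   — absorption
= (c ∨ ¬c) ∧ d ∧ c ∨ ¬b   — distribution
= d ∧ c ∨ ¬b   — complement / identity
This depends on b, c, d, so it is not a constant.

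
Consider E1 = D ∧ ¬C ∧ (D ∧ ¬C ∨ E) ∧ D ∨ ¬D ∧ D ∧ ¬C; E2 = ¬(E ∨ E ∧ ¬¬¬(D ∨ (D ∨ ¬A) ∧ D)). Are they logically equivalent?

E1: D ∧ ¬C ∧ (D ∧ ¬C ∨ E) ∧ D ∨ ¬D ∧ D ∧ ¬C
    = D ∧ ¬C ∧ D ∨ ¬D ∧ D ∧ ¬C   [absorption]
    = D ∧ ¬C   [distribution]
E2: ¬(E ∨ E ∧ ¬¬¬(D ∨ (D ∨ ¬A) ∧ D))
    = ¬(E ∨ E ∧ ¬(D ∨ (D ∨ ¬A) ∧ D))   [double negation]
    = ¬(E ∨ E ∧ ¬(D ∨ D))   [absorption]
    = ¬(E ∨ E ∧ ¬D)   [idempotence]
    = ¬E   [absorption]
These differ: at A=0, C=1, D=1, E=0, E1 = 0 but E2 = 1.

No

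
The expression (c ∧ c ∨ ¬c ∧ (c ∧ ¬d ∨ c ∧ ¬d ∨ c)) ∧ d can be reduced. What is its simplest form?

(c ∧ c ∨ ¬c ∧ (c ∧ ¬d ∨ c ∧ ¬d ∨ c)) ∧ d
= (c ∧ c ∨ ¬c ∧ (c ∧ ¬d ∨ c)) ∧ d   [absorption]
= (c ∧ c ∨ ¬c ∧ c) ∧ d   [absorption]
= c ∧ d   [distribution]

c ∧ d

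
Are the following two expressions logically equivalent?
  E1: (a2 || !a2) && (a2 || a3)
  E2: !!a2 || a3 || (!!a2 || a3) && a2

E1: (a2 || !a2) && (a2 || a3)
    = a2 || a3   (complement / identity)
E2: !!a2 || a3 || (!!a2 || a3) && a2
    = !!a2 || a3   (absorption)
    = a2 || a3   (double negation)
Both reduce to a2 || a3, so they are equivalent.

Yes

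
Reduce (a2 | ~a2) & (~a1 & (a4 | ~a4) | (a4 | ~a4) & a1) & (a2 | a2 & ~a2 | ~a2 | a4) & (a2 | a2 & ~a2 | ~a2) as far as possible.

1

(a2 | ~a2) & (~a1 & (a4 | ~a4) | (a4 | ~a4) & a1) & (a2 | a2 & ~a2 | ~a2 | a4) & (a2 | a2 & ~a2 | ~a2)
= (a2 | ~a2) & (~a1 & (a4 | ~a4) | (a4 | ~a4) & a1) & (a2 | a2 & ~a2 | ~a2)   [absorption]
= (a2 | ~a2) & (~a1 & (a4 | ~a4) | (a4 | ~a4) & a1) & (a2 | ~a2)   [complement / identity]
= (a2 | ~a2) & (a4 | ~a4) & (a2 | ~a2)   [distribution]
= (a2 | ~a2) & (a2 | ~a2)   [complement / identity]
= a2 | ~a2   [idempotence]
= 1   [complement]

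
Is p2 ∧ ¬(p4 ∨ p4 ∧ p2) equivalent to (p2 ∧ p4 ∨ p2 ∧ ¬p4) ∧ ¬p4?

E1: p2 ∧ ¬(p4 ∨ p4 ∧ p2)
    = p2 ∧ ¬p4
E2: (p2 ∧ p4 ∨ p2 ∧ ¬p4) ∧ ¬p4
    = p2 ∧ ¬p4
Both reduce to p2 ∧ ¬p4, so they are equivalent.

Yes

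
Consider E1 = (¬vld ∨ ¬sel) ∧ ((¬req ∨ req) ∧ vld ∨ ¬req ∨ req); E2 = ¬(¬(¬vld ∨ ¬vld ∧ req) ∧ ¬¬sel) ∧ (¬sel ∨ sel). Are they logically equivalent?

E1: (¬vld ∨ ¬sel) ∧ ((¬req ∨ req) ∧ vld ∨ ¬req ∨ req)
    = (¬vld ∨ ¬sel) ∧ (¬req ∨ req)   (absorption)
    = ¬vld ∨ ¬sel   (complement / identity)
E2: ¬(¬(¬vld ∨ ¬vld ∧ req) ∧ ¬¬sel) ∧ (¬sel ∨ sel)
    = (¬vld ∨ ¬vld ∧ req ∨ ¬sel) ∧ (¬sel ∨ sel)   (De Morgan)
    = (¬vld ∨ ¬sel) ∧ (¬sel ∨ sel)   (absorption)
    = ¬vld ∨ ¬sel   (complement / identity)
Both reduce to ¬vld ∨ ¬sel, so they are equivalent.

Yes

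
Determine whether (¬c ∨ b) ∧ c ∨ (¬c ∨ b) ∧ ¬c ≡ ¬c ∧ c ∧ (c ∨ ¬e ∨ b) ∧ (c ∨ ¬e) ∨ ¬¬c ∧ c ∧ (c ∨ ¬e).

E1: (¬c ∨ b) ∧ c ∨ (¬c ∨ b) ∧ ¬c
    = ¬c ∨ b
E2: ¬c ∧ c ∧ (c ∨ ¬e ∨ b) ∧ (c ∨ ¬e) ∨ ¬¬c ∧ c ∧ (c ∨ ¬e)
    = ¬c ∧ c ∧ (c ∨ ¬e ∨ b) ∧ (c ∨ ¬e) ∨ c ∧ c ∧ (c ∨ ¬e)
    = ¬c ∧ c ∧ (c ∨ ¬e) ∨ c ∧ c ∧ (c ∨ ¬e)
    = c ∧ (c ∨ ¬e)
    = c
These differ: at b=0, c=0, e=1, E1 = 1 but E2 = 0.

No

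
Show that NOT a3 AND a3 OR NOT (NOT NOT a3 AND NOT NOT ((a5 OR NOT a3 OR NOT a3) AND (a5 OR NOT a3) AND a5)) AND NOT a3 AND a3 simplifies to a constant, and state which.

NOT a3 AND a3 OR NOT (NOT NOT a3 AND NOT NOT ((a5 OR NOT a3 OR NOT a3) AND (a5 OR NOT a3) AND a5)) AND NOT a3 AND a3
= NOT a3 AND a3 OR NOT (NOT NOT a3 AND NOT NOT ((a5 OR NOT a3) AND a5)) AND NOT a3 AND a3   — absorption
= NOT a3 AND a3 OR (NOT a3 OR NOT ((a5 OR NOT a3) AND a5)) AND NOT a3 AND a3   — De Morgan
= NOT a3 AND a3 OR (NOT a3 OR NOT a5) AND NOT a3 AND a3   — absorption
= NOT a3 AND a3 OR NOT a3 AND a3   — absorption
= NOT a3 AND a3   — idempotence
= FALSE   — complement

FALSE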